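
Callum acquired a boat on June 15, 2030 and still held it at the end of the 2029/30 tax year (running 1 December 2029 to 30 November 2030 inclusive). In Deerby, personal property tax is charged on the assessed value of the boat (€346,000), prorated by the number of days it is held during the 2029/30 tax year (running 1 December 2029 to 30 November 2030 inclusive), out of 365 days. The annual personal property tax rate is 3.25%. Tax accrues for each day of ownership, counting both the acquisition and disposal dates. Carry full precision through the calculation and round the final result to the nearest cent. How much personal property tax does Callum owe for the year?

Days held (June 15 – November 30, 2030): 169 out of 365
Tax = €346,000 × 3.25% × 169/365 = €5,206.5890

€5,206.59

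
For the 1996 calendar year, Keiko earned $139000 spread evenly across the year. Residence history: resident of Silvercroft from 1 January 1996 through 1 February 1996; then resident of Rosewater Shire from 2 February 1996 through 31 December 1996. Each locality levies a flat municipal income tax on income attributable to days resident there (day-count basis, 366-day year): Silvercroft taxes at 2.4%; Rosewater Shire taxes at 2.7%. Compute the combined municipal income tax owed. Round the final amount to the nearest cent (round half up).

$3716.54

Silvercroft, 1 January – 1 February 1996: 32 days → $139000 × 2.4% × 32/366 = $291.6721
Rosewater Shire, 2 February – 31 December 1996: 334 days → $139000 × 2.7% × 334/366 = $3424.8689
Total = $3716.5410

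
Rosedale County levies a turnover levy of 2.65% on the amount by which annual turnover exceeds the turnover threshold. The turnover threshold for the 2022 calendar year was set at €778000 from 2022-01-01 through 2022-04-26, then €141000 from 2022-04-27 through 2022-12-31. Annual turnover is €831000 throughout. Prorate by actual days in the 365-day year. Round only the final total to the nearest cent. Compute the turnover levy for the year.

2022-01-01 to 2022-04-26: 116 days, exemption €778000 → (€831000 − €778000) × 2.65% × 116/365 = €446.3616
2022-04-27 to 2022-12-31: 249 days, exemption €141000 → (€831000 − €141000) × 2.65% × 249/365 = €12473.8767
Total = €12920.2384

€12920.24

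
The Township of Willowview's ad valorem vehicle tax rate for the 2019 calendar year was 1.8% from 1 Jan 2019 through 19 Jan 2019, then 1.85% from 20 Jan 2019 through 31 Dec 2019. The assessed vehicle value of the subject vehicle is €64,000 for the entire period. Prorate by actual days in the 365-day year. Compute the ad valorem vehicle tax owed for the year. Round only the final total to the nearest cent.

1 Jan – 19 Jan 2019: 19 days at 1.8% → €64,000 × 1.8% × 19/365 = €59.9671
20 Jan – 31 Dec 2019: 346 days at 1.85% → €64,000 × 1.85% × 346/365 = €1,122.3671
Total = €1,182.3342

€1,182.33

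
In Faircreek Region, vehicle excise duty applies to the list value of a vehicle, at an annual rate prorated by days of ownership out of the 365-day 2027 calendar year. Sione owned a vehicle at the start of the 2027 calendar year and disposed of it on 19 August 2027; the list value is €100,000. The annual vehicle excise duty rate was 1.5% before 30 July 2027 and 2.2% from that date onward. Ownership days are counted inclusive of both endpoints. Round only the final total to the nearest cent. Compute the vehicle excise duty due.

€989.59

1 January – 29 July 2027: 210 days at 1.5% → €100,000 × 1.5% × 210/365 = €863.0137
30 July – 19 August 2027: 21 days at 2.2% → €100,000 × 2.2% × 21/365 = €126.5753
Total = €989.5890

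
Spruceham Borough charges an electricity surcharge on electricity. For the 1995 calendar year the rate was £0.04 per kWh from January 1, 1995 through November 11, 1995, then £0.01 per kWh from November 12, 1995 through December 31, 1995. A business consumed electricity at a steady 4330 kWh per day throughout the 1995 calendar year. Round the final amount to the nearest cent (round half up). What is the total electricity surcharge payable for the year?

£56,723.00

January 1 – November 11, 1995: 315 days × 4330 kWh/day = 1,363,950 kWh at £0.04/kWh → £54,558.00
November 12 – December 31, 1995: 50 days × 4330 kWh/day = 216,500 kWh at £0.01/kWh → £2,165.00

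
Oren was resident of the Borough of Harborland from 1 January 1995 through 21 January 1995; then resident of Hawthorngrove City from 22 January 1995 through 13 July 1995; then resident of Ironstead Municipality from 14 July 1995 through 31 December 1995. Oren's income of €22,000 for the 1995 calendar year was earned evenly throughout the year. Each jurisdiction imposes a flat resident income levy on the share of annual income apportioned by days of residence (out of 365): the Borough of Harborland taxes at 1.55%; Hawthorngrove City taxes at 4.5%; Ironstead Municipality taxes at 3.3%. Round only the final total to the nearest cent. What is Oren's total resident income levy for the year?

The Borough of Harborland, 1 January – 21 January 1995: 21 days → €22,000 × 1.55% × 21/365 = €19.6192
Hawthorngrove City, 22 January – 13 July 1995: 173 days → €22,000 × 4.5% × 173/365 = €469.2329
Ironstead Municipality, 14 July – 31 December 1995: 171 days → €22,000 × 3.3% × 171/365 = €340.1260
Total = €828.9781

€828.98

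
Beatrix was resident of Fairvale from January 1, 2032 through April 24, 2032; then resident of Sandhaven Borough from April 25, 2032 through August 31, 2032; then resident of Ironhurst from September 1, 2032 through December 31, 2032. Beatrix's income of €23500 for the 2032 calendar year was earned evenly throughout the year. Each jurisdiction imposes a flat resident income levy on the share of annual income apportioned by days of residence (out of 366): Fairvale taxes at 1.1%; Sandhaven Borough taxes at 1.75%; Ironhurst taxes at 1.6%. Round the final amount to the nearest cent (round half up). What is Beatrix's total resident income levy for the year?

Fairvale, January 1 – April 24, 2032: 115 days → €23500 × 1.1% × 115/366 = €81.2227
Sandhaven Borough, April 25 – August 31, 2032: 129 days → €23500 × 1.75% × 129/366 = €144.9488
Ironhurst, September 1 – December 31, 2032: 122 days → €23500 × 1.6% × 122/366 = €125.3333
Total = €351.5048

€351.50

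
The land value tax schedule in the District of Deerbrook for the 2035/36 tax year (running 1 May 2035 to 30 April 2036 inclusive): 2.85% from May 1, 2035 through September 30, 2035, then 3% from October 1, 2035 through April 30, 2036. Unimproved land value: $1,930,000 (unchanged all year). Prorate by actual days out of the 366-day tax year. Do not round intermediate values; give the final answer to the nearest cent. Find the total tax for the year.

May 1 – September 30, 2035: 153 days at 2.85% → $1,930,000 × 2.85% × 153/366 = $22,993.8934
October 1, 2035 – April 30, 2036: 213 days at 3% → $1,930,000 × 3% × 213/366 = $33,695.9016
Total = $56,689.7951

$56,689.80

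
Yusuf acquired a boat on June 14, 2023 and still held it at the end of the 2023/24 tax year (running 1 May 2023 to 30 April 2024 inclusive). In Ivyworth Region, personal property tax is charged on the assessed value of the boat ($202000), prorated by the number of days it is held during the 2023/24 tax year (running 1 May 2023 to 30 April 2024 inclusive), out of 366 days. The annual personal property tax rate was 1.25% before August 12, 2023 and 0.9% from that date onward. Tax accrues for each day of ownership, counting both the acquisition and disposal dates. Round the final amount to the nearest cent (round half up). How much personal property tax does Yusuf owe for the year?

$1713.41

June 14 – August 11, 2023: 59 days at 1.25% → $202000 × 1.25% × 59/366 = $407.0355
August 12, 2023 – April 30, 2024: 263 days at 0.9% → $202000 × 0.9% × 263/366 = $1306.3770
Total = $1713.4126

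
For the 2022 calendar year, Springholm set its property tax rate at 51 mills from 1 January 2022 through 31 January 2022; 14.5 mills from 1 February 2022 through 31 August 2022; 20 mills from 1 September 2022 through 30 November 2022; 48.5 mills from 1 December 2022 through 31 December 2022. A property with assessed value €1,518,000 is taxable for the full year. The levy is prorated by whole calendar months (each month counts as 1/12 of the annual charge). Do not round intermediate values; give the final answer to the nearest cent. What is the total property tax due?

€33,016.50

1 January – 31 January 2022: 1 month at 51 mills → €1,518,000 × 5.1% × 1/12 = €6,451.5000
1 February – 31 August 2022: 7 months at 14.5 mills → €1,518,000 × 1.45% × 7/12 = €12,839.7500
1 September – 30 November 2022: 3 months at 20 mills → €1,518,000 × 2% × 3/12 = €7,590.0000
1 December – 31 December 2022: 1 month at 48.5 mills → €1,518,000 × 4.85% × 1/12 = €6,135.2500
Total = €33,016.5000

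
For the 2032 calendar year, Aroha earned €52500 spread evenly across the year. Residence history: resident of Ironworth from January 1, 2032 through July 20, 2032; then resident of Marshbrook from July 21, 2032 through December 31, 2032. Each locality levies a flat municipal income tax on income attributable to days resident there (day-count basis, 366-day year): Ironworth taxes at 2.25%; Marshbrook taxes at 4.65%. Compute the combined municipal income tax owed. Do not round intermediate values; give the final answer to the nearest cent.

€1745.84

Ironworth, January 1 – July 20, 2032: 202 days → €52500 × 2.25% × 202/366 = €651.9467
Marshbrook, July 21 – December 31, 2032: 164 days → €52500 × 4.65% × 164/366 = €1093.8934
Total = €1745.8402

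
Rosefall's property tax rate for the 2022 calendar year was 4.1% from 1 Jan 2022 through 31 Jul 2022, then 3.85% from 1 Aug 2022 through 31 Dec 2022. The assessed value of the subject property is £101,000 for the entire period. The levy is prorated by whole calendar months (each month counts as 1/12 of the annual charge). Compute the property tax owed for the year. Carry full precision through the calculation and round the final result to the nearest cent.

1 Jan – 31 Jul 2022: 7 months at 4.1% → £101,000 × 4.1% × 7/12 = £2,415.5833
1 Aug – 31 Dec 2022: 5 months at 3.85% → £101,000 × 3.85% × 5/12 = £1,620.2083
Total = £4,035.7917

£4,035.79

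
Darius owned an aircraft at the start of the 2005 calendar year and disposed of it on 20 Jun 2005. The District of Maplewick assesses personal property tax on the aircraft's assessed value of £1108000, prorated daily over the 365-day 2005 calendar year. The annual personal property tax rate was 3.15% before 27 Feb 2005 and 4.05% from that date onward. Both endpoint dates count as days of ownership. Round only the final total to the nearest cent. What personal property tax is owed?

£19465.89

1 Jan – 26 Feb 2005: 57 days at 3.15% → £1108000 × 3.15% × 57/365 = £5450.4493
27 Feb – 20 Jun 2005: 114 days at 4.05% → £1108000 × 4.05% × 114/365 = £14015.4411
Total = £19465.8904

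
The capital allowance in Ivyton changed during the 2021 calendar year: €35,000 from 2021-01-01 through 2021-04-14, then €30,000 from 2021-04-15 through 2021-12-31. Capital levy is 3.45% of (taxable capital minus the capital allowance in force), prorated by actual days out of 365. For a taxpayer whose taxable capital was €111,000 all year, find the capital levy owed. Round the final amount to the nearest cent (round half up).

€2,745.35

2021-01-01 to 2021-04-14: 104 days, exemption €35,000 → (€111,000 − €35,000) × 3.45% × 104/365 = €747.0904
2021-04-15 to 2021-12-31: 261 days, exemption €30,000 → (€111,000 − €30,000) × 3.45% × 261/365 = €1,998.2589
Total = €2,745.3493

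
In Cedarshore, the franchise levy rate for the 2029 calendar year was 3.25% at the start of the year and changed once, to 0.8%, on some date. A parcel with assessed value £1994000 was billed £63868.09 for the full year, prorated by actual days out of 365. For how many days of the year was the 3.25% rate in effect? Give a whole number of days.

Let d = days at the first rate; then 365 − d days at the second rate.
£1994000 × [3.25%·d + 0.8%·(365−d)] / 365 = £63868.09
Solving gives d = 358, so the new rate took effect on 25 Dec 2029.

358 days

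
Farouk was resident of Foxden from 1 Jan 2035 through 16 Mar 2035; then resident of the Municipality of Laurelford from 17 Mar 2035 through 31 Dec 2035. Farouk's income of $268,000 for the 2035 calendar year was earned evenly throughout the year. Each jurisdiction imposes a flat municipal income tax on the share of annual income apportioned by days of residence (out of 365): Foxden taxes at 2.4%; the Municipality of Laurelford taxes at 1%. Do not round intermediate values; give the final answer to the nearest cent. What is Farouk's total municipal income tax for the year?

$3,450.96

Foxden, 1 Jan – 16 Mar 2035: 75 days → $268,000 × 2.4% × 75/365 = $1,321.6438
The Municipality of Laurelford, 17 Mar – 31 Dec 2035: 290 days → $268,000 × 1% × 290/365 = $2,129.3151
Total = $3,450.9589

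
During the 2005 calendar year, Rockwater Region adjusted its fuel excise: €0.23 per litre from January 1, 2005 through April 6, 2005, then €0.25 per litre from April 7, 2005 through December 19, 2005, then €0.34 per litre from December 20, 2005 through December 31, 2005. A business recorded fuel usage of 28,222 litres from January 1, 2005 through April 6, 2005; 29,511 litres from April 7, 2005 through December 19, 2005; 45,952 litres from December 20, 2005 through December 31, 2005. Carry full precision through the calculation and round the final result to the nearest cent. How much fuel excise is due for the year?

€29,492.49

January 1 – April 6, 2005: 28,222 litres at €0.23/litre → €6,491.06
April 7 – December 19, 2005: 29,511 litres at €0.25/litre → €7,377.75
December 20 – December 31, 2005: 45,952 litres at €0.34/litre → €15,623.68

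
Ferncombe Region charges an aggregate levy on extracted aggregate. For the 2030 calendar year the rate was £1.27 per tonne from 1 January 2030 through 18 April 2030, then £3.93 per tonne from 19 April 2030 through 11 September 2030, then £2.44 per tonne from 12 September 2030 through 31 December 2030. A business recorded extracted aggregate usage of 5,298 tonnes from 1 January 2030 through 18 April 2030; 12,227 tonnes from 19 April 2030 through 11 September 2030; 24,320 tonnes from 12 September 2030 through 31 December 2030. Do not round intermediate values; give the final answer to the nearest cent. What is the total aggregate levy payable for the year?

1 January – 18 April 2030: 5,298 tonnes at £1.27/tonne → £6728.46
19 April – 11 September 2030: 12,227 tonnes at £3.93/tonne → £48052.11
12 September – 31 December 2030: 24,320 tonnes at £2.44/tonne → £59340.80

£114121.37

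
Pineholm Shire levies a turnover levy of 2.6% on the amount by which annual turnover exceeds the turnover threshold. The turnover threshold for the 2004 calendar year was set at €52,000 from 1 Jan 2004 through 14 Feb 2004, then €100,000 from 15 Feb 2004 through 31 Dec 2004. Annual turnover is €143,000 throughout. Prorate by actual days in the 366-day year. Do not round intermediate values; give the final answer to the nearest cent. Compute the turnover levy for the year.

1 Jan – 14 Feb 2004: 45 days, exemption €52,000 → (€143,000 − €52,000) × 2.6% × 45/366 = €290.9016
15 Feb – 31 Dec 2004: 321 days, exemption €100,000 → (€143,000 − €100,000) × 2.6% × 321/366 = €980.5410
Total = €1,271.4426

€1,271.44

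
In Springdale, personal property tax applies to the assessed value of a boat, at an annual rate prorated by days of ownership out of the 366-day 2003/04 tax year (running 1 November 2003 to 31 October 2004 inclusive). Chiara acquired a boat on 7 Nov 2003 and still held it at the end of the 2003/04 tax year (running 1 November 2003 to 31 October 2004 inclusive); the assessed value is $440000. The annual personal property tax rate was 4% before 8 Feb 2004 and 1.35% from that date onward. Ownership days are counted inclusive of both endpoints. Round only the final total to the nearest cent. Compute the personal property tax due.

$8805.41

7 Nov 2003 – 7 Feb 2004: 93 days at 4% → $440000 × 4% × 93/366 = $4472.1311
8 Feb – 31 Oct 2004: 267 days at 1.35% → $440000 × 1.35% × 267/366 = $4333.2787
Total = $8805.4098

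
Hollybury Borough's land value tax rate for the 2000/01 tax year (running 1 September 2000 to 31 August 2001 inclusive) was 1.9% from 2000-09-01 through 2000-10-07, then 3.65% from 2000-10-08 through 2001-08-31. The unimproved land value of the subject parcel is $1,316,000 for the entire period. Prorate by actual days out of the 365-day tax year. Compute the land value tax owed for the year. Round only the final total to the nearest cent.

2000-09-01 to 2000-10-07: 37 days at 1.9% → $1,316,000 × 1.9% × 37/365 = $2,534.6521
2000-10-08 to 2001-08-31: 328 days at 3.65% → $1,316,000 × 3.65% × 328/365 = $43,164.8000
Total = $45,699.4521

$45,699.45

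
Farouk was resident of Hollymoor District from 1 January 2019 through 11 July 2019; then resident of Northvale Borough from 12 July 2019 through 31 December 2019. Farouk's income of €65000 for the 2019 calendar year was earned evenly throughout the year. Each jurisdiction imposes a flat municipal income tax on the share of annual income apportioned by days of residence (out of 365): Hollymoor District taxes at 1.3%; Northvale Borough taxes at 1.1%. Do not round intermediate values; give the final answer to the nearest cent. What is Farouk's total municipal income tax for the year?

Hollymoor District, 1 January – 11 July 2019: 192 days → €65000 × 1.3% × 192/365 = €444.4932
Northvale Borough, 12 July – 31 December 2019: 173 days → €65000 × 1.1% × 173/365 = €338.8904
Total = €783.3836

€783.38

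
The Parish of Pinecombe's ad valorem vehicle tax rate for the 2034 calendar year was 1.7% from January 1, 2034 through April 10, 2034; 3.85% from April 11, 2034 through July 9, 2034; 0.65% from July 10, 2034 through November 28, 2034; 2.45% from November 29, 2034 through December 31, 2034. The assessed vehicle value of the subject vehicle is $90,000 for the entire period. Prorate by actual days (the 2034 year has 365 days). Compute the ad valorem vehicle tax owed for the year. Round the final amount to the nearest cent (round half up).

January 1 – April 10, 2034: 100 days at 1.7% → $90,000 × 1.7% × 100/365 = $419.1781
April 11 – July 9, 2034: 90 days at 3.85% → $90,000 × 3.85% × 90/365 = $854.3836
July 10 – November 28, 2034: 142 days at 0.65% → $90,000 × 0.65% × 142/365 = $227.5890
November 29 – December 31, 2034: 33 days at 2.45% → $90,000 × 2.45% × 33/365 = $199.3562
Total = $1,700.5068

$1,700.51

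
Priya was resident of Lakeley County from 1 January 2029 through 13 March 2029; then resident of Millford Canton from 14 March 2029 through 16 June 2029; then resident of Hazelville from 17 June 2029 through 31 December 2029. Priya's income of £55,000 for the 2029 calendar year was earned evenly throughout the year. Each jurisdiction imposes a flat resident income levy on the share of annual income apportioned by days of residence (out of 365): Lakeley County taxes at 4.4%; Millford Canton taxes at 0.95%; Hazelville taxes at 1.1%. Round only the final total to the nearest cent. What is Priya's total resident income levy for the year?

£941.55

Lakeley County, 1 January – 13 March 2029: 72 days → £55,000 × 4.4% × 72/365 = £477.3699
Millford Canton, 14 March – 16 June 2029: 95 days → £55,000 × 0.95% × 95/365 = £135.9932
Hazelville, 17 June – 31 December 2029: 198 days → £55,000 × 1.1% × 198/365 = £328.1918
Total = £941.5548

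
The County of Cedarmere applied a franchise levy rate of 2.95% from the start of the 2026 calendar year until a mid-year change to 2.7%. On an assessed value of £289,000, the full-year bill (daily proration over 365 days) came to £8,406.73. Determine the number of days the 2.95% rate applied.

Let d = days at the first rate; then 365 − d days at the second rate.
£289,000 × [2.95%·d + 2.7%·(365−d)] / 365 = £8,406.73
Solving gives d = 305, so the new rate took effect on 2 Nov 2026.

305 days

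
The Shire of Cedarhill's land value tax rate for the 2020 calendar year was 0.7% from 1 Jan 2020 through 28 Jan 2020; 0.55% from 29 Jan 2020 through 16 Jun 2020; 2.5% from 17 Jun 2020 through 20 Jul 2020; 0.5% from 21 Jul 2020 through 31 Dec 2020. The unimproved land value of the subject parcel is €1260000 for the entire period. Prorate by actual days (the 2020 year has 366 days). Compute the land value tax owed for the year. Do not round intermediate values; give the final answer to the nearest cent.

€9074.75

1 Jan – 28 Jan 2020: 28 days at 0.7% → €1260000 × 0.7% × 28/366 = €674.7541
29 Jan – 16 Jun 2020: 140 days at 0.55% → €1260000 × 0.55% × 140/366 = €2650.8197
17 Jun – 20 Jul 2020: 34 days at 2.5% → €1260000 × 2.5% × 34/366 = €2926.2295
21 Jul – 31 Dec 2020: 164 days at 0.5% → €1260000 × 0.5% × 164/366 = €2822.9508
Total = €9074.7541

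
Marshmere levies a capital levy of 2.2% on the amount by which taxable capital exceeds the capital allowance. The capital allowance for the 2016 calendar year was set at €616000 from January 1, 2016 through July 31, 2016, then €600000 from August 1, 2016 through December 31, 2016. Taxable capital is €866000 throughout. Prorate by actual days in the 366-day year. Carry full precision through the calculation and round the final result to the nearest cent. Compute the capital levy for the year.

€5647.15

January 1 – July 31, 2016: 213 days, exemption €616000 → (€866000 − €616000) × 2.2% × 213/366 = €3200.8197
August 1 – December 31, 2016: 153 days, exemption €600000 → (€866000 − €600000) × 2.2% × 153/366 = €2446.3279
Total = €5647.1475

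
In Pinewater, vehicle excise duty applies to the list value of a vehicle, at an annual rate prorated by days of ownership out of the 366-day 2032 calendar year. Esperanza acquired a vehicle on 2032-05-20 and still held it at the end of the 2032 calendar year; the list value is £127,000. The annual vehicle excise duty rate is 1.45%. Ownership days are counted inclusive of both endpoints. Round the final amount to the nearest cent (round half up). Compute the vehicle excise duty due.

Days held (2032-05-20 to 2032-12-31): 226 out of 366
Tax = £127,000 × 1.45% × 226/366 = £1,137.1011

£1,137.10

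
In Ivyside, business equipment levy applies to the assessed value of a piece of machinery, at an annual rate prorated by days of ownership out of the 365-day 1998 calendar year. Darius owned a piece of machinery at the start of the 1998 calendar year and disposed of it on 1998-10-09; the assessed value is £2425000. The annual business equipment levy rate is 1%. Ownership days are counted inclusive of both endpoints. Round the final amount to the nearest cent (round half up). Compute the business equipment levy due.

£18735.62

Days held (1998-01-01 to 1998-10-09): 282 out of 365
Tax = £2425000 × 1% × 282/365 = £18735.6164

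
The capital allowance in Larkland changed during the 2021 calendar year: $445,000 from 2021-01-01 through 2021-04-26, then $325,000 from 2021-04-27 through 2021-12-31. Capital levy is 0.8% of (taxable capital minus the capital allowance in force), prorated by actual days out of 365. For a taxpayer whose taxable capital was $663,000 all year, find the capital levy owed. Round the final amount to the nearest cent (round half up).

2021-01-01 to 2021-04-26: 116 days, exemption $445,000 → ($663,000 − $445,000) × 0.8% × 116/365 = $554.2575
2021-04-27 to 2021-12-31: 249 days, exemption $325,000 → ($663,000 − $325,000) × 0.8% × 249/365 = $1,844.6466
Total = $2,398.9041

$2,398.90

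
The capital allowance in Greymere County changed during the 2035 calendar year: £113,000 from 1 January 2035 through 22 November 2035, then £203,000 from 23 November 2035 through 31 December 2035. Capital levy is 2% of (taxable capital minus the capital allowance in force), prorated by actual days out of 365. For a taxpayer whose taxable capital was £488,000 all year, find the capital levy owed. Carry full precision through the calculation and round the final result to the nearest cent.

1 January – 22 November 2035: 326 days, exemption £113,000 → (£488,000 − £113,000) × 2% × 326/365 = £6,698.6301
23 November – 31 December 2035: 39 days, exemption £203,000 → (£488,000 − £203,000) × 2% × 39/365 = £609.0411
Total = £7,307.6712

£7,307.67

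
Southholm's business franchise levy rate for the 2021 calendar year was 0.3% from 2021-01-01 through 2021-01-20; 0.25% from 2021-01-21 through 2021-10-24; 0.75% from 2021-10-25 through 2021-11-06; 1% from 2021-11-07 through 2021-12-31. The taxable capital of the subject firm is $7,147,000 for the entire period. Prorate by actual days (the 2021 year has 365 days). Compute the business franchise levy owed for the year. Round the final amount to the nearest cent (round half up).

2021-01-01 to 2021-01-20: 20 days at 0.3% → $7,147,000 × 0.3% × 20/365 = $1,174.8493
2021-01-21 to 2021-10-24: 277 days at 0.25% → $7,147,000 × 0.25% × 277/365 = $13,559.7192
2021-10-25 to 2021-11-06: 13 days at 0.75% → $7,147,000 × 0.75% × 13/365 = $1,909.1301
2021-11-07 to 2021-12-31: 55 days at 1% → $7,147,000 × 1% × 55/365 = $10,769.4521
Total = $27,413.1507

$27,413.15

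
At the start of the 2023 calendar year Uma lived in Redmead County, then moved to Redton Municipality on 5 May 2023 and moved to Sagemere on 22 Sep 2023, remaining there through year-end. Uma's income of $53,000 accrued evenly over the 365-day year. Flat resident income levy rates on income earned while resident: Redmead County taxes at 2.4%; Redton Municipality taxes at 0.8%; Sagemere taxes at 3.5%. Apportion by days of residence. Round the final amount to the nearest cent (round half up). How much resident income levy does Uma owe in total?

Redmead County, 1 Jan – 4 May 2023: 124 days → $53,000 × 2.4% × 124/365 = $432.1315
Redton Municipality, 5 May – 21 Sep 2023: 140 days → $53,000 × 0.8% × 140/365 = $162.6301
Sagemere, 22 Sep – 31 Dec 2023: 101 days → $53,000 × 3.5% × 101/365 = $513.3014
Total = $1,108.0630

$1,108.06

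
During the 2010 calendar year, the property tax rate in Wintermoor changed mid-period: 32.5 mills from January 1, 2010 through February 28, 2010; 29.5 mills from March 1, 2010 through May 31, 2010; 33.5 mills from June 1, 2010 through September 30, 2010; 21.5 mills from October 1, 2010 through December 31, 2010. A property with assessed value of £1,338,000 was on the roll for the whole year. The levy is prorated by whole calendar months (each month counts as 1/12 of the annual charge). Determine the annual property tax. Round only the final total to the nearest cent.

January 1 – February 28, 2010: 2 months at 32.5 mills → £1,338,000 × 3.25% × 2/12 = £7,247.5000
March 1 – May 31, 2010: 3 months at 29.5 mills → £1,338,000 × 2.95% × 3/12 = £9,867.7500
June 1 – September 30, 2010: 4 months at 33.5 mills → £1,338,000 × 3.35% × 4/12 = £14,941.0000
October 1 – December 31, 2010: 3 months at 21.5 mills → £1,338,000 × 2.15% × 3/12 = £7,191.7500
Total = £39,248.0000

£39,248.00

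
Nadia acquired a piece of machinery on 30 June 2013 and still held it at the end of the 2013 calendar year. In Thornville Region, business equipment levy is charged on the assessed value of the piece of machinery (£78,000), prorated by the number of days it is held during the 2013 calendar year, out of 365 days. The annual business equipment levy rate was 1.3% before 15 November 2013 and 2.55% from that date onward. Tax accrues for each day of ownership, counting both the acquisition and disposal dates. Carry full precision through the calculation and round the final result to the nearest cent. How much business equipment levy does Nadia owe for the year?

£639.49

30 June – 14 November 2013: 138 days at 1.3% → £78,000 × 1.3% × 138/365 = £383.3753
15 November – 31 December 2013: 47 days at 2.55% → £78,000 × 2.55% × 47/365 = £256.1178
Total = £639.4932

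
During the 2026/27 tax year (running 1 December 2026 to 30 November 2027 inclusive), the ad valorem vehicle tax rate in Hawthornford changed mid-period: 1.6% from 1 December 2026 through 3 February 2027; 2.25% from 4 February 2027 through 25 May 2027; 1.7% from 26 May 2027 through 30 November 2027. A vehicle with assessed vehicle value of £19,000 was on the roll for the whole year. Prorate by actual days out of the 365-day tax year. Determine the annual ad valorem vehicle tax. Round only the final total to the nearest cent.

£351.40

1 December 2026 – 3 February 2027: 65 days at 1.6% → £19,000 × 1.6% × 65/365 = £54.1370
4 February – 25 May 2027: 111 days at 2.25% → £19,000 × 2.25% × 111/365 = £130.0068
26 May – 30 November 2027: 189 days at 1.7% → £19,000 × 1.7% × 189/365 = £167.2521
Total = £351.3959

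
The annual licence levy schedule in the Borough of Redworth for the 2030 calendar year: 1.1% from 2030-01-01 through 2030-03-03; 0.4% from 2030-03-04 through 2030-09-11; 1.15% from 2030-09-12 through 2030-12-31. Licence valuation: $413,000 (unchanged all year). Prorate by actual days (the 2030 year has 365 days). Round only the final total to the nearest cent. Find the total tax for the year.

$3,085.05

2030-01-01 to 2030-03-03: 62 days at 1.1% → $413,000 × 1.1% × 62/365 = $771.6877
2030-03-04 to 2030-09-11: 192 days at 0.4% → $413,000 × 0.4% × 192/365 = $868.9973
2030-09-12 to 2030-12-31: 111 days at 1.15% → $413,000 × 1.15% × 111/365 = $1,444.3685
Total = $3,085.0534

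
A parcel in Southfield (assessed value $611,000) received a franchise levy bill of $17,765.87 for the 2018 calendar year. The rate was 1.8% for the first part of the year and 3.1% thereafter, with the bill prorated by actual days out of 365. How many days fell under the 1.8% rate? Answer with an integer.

Let d = days at the first rate; then 365 − d days at the second rate.
$611,000 × [1.8%·d + 3.1%·(365−d)] / 365 = $17,765.87
Solving gives d = 54, so the new rate took effect on 24 February 2018.

54 days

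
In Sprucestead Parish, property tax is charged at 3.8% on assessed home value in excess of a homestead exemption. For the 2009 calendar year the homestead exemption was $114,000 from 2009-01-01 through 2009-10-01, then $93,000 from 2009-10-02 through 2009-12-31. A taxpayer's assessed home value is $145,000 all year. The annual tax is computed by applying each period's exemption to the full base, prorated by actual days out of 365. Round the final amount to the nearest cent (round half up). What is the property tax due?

2009-01-01 to 2009-10-01: 274 days, exemption $114,000 → ($145,000 − $114,000) × 3.8% × 274/365 = $884.3068
2009-10-02 to 2009-12-31: 91 days, exemption $93,000 → ($145,000 − $93,000) × 3.8% × 91/365 = $492.6466
Total = $1,376.9534

$1,376.95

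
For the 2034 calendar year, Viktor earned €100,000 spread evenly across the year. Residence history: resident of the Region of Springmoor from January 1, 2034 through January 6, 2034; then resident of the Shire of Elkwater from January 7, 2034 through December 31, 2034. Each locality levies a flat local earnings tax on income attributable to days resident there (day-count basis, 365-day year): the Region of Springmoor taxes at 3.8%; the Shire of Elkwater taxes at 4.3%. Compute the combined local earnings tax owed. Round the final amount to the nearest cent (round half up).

The Region of Springmoor, January 1 – January 6, 2034: 6 days → €100,000 × 3.8% × 6/365 = €62.4658
The Shire of Elkwater, January 7 – December 31, 2034: 359 days → €100,000 × 4.3% × 359/365 = €4,229.3151
Total = €4,291.7808

€4,291.78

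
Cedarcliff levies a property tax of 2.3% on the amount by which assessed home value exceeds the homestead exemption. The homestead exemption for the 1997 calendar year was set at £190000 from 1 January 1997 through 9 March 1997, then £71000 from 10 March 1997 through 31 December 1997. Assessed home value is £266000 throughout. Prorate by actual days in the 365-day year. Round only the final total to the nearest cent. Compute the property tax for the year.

1 January – 9 March 1997: 68 days, exemption £190000 → (£266000 − £190000) × 2.3% × 68/365 = £325.6548
10 March – 31 December 1997: 297 days, exemption £71000 → (£266000 − £71000) × 2.3% × 297/365 = £3649.4384
Total = £3975.0932

£3975.09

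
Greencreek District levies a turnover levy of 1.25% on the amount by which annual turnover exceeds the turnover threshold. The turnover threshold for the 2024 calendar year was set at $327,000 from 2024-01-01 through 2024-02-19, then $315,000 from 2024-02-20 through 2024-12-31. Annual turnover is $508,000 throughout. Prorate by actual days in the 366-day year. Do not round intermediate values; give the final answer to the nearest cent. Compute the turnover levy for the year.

$2,392.01

2024-01-01 to 2024-02-19: 50 days, exemption $327,000 → ($508,000 − $327,000) × 1.25% × 50/366 = $309.0847
2024-02-20 to 2024-12-31: 316 days, exemption $315,000 → ($508,000 − $315,000) × 1.25% × 316/366 = $2,082.9235
Total = $2,392.0082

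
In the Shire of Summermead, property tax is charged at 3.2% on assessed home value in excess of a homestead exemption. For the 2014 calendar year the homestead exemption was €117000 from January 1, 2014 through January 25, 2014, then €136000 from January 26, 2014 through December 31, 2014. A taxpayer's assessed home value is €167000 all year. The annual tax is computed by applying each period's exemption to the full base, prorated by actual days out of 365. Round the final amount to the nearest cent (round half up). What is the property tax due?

January 1 – January 25, 2014: 25 days, exemption €117000 → (€167000 − €117000) × 3.2% × 25/365 = €109.5890
January 26 – December 31, 2014: 340 days, exemption €136000 → (€167000 − €136000) × 3.2% × 340/365 = €924.0548
Total = €1033.6438

€1033.64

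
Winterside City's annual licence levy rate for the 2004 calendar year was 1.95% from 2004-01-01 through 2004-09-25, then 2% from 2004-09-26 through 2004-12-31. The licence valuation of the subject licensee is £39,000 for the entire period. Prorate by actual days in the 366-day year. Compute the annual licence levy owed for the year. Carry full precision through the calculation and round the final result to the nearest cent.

2004-01-01 to 2004-09-25: 269 days at 1.95% → £39,000 × 1.95% × 269/366 = £558.9467
2004-09-26 to 2004-12-31: 97 days at 2% → £39,000 × 2% × 97/366 = £206.7213
Total = £765.6680

£765.67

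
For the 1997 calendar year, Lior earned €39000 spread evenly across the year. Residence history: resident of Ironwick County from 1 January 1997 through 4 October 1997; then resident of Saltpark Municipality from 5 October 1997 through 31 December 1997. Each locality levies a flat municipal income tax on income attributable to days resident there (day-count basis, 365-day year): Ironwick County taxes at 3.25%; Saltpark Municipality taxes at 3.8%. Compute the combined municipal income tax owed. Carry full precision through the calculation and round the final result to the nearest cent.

Ironwick County, 1 January – 4 October 1997: 277 days → €39000 × 3.25% × 277/365 = €961.9110
Saltpark Municipality, 5 October – 31 December 1997: 88 days → €39000 × 3.8% × 88/365 = €357.3041
Total = €1319.2151

€1319.22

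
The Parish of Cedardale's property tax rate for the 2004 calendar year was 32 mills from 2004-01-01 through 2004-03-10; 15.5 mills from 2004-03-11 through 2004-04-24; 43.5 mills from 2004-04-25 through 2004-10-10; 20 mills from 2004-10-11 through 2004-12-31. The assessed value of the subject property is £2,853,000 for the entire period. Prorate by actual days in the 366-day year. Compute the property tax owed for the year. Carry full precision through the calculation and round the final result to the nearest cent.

2004-01-01 to 2004-03-10: 70 days at 32 mills → £2,853,000 × 3.2% × 70/366 = £17,460.9836
2004-03-11 to 2004-04-24: 45 days at 15.5 mills → £2,853,000 × 1.55% × 45/366 = £5,437.0697
2004-04-25 to 2004-10-10: 169 days at 43.5 mills → £2,853,000 × 4.35% × 169/366 = £57,305.5451
2004-10-11 to 2004-12-31: 82 days at 20 mills → £2,853,000 × 2% × 82/366 = £12,783.9344
Total = £92,987.5328

£92,987.53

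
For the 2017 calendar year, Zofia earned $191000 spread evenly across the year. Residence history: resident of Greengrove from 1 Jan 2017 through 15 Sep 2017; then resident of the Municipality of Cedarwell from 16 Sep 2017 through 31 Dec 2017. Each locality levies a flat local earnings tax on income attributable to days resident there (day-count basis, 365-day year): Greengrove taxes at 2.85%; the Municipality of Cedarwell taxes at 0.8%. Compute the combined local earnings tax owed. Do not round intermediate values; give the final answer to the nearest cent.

$4295.67

Greengrove, 1 Jan – 15 Sep 2017: 258 days → $191000 × 2.85% × 258/365 = $3847.7342
The Municipality of Cedarwell, 16 Sep – 31 Dec 2017: 107 days → $191000 × 0.8% × 107/365 = $447.9342
Total = $4295.6685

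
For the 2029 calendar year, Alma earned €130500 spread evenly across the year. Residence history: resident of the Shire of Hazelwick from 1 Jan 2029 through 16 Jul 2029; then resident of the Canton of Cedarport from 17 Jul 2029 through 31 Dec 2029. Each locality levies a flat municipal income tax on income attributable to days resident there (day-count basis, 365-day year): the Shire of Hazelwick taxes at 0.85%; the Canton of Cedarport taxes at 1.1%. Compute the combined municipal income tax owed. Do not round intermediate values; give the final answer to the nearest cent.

€1259.41

The Shire of Hazelwick, 1 Jan – 16 Jul 2029: 197 days → €130500 × 0.85% × 197/365 = €598.6911
The Canton of Cedarport, 17 Jul – 31 Dec 2029: 168 days → €130500 × 1.1% × 168/365 = €660.7233
Total = €1259.4144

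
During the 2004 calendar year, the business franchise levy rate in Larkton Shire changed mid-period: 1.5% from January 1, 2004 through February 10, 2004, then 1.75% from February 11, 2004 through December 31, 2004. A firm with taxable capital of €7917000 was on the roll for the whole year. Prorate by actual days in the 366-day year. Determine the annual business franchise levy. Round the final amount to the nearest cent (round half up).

January 1 – February 10, 2004: 41 days at 1.5% → €7917000 × 1.5% × 41/366 = €13303.1557
February 11 – December 31, 2004: 325 days at 1.75% → €7917000 × 1.75% × 325/366 = €123027.1516
Total = €136330.3074

€136330.31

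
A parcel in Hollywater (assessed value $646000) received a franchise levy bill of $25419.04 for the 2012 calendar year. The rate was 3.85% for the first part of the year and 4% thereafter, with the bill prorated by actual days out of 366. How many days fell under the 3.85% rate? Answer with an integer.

159 days

Let d = days at the first rate; then 366 − d days at the second rate.
$646000 × [3.85%·d + 4%·(366−d)] / 366 = $25419.04
Solving gives d = 159, so the new rate took effect on 8 June 2012.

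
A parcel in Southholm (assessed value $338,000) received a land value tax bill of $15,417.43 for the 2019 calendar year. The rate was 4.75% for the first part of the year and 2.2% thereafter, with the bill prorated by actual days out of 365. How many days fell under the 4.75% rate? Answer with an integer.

338 days

Let d = days at the first rate; then 365 − d days at the second rate.
$338,000 × [4.75%·d + 2.2%·(365−d)] / 365 = $15,417.43
Solving gives d = 338, so the new rate took effect on 5 Dec 2019.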